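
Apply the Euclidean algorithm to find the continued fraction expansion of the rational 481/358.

[1; 2, 1, 10, 5, 2]

Run the Euclidean algorithm on 481 and 358; the successive quotients are the partial quotients a_0, a_1, ... (each step inverts the fractional part left over by the previous one):
  481 = 1*358 + 123, so a_0 = 1.
  358 = 2*123 + 112, so a_1 = 2.
  123 = 1*112 + 11, so a_2 = 1.
  112 = 10*11 + 2, so a_3 = 10.
  11 = 5*2 + 1, so a_4 = 5.
  2 = 2*1 + 0, so a_5 = 2.
The remainder reaches 0 after 6 divisions, so the expansion has 6 partial quotients, read off in order.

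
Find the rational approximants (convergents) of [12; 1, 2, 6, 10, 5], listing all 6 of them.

12/1, 13/1, 38/3, 241/19, 2448/193, 12481/984

Using the convergent recurrence p_i = a_i*p_{i-1} + p_{i-2}, q_i = a_i*q_{i-1} + q_{i-2} with p_{-2}=0, p_{-1}=1, q_{-2}=1, q_{-1}=0:
  i=0: a_0=12, p_0 = 12*1 + 0 = 12, q_0 = 12*0 + 1 = 1.
  i=1: a_1=1, p_1 = 1*12 + 1 = 13, q_1 = 1*1 + 0 = 1.
  i=2: a_2=2, p_2 = 2*13 + 12 = 38, q_2 = 2*1 + 1 = 3.
  i=3: a_3=6, p_3 = 6*38 + 13 = 241, q_3 = 6*3 + 1 = 19.
  i=4: a_4=10, p_4 = 10*241 + 38 = 2448, q_4 = 10*19 + 3 = 193.
  i=5: a_5=5, p_5 = 5*2448 + 241 = 12481, q_5 = 5*193 + 19 = 984.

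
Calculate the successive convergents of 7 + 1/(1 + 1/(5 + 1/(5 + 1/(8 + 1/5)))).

7/1, 8/1, 47/6, 243/31, 1991/254, 10198/1301

Using the convergent recurrence p_i = a_i*p_{i-1} + p_{i-2}, q_i = a_i*q_{i-1} + q_{i-2} with p_{-2}=0, p_{-1}=1, q_{-2}=1, q_{-1}=0:
  i=0: a_0=7, p_0 = 7*1 + 0 = 7, q_0 = 7*0 + 1 = 1.
  i=1: a_1=1, p_1 = 1*7 + 1 = 8, q_1 = 1*1 + 0 = 1.
  i=2: a_2=5, p_2 = 5*8 + 7 = 47, q_2 = 5*1 + 1 = 6.
  i=3: a_3=5, p_3 = 5*47 + 8 = 243, q_3 = 5*6 + 1 = 31.
  i=4: a_4=8, p_4 = 8*243 + 47 = 1991, q_4 = 8*31 + 6 = 254.
  i=5: a_5=5, p_5 = 5*1991 + 243 = 10198, q_5 = 5*254 + 31 = 1301.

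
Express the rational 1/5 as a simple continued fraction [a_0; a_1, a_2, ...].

[0; 5]

Run the Euclidean algorithm on 1 and 5; the successive quotients are the partial quotients a_0, a_1, ... (each step inverts the fractional part left over by the previous one):
  1 = 0*5 + 1, so a_0 = 0.
  5 = 5*1 + 0, so a_1 = 5.
The remainder reaches 0 after 2 divisions, so the expansion has 2 partial quotients, read off in order.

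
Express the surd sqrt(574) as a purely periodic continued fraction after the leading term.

[23; (1, 22, 1, 46)]

Write x_i = (sqrt(574) + m_i)/d_i with (m_0, d_0) = (0, 1). a_0 = floor(sqrt(574)) = 23, since 23^2 = 529 <= 574 < 576 = 24^2.
Iterate m_{i+1} = d_i*a_i - m_i, d_{i+1} = (574 - m_{i+1}^2)/d_i, a_{i+1} = floor((a_0 + m_{i+1})/d_{i+1}):
  m_1 = 1*23 - 0 = 23, d_1 = (574 - 23^2)/1 = 45/1 = 45, a_1 = floor((23 + 23)/45) = 1.
  m_2 = 45*1 - 23 = 22, d_2 = (574 - 22^2)/45 = 90/45 = 2, a_2 = floor((23 + 22)/2) = 22.
  m_3 = 2*22 - 22 = 22, d_3 = (574 - 22^2)/2 = 90/2 = 45, a_3 = floor((23 + 22)/45) = 1.
  m_4 = 45*1 - 22 = 23, d_4 = (574 - 23^2)/45 = 45/45 = 1, a_4 = floor((23 + 23)/1) = 46.
  m_5 = 1*46 - 23 = 23, d_5 = (574 - 23^2)/1 = 45/1 = 45: (m_5, d_5) = (m_1, d_1) = (23, 45), so from here the quotients repeat a_1, ..., a_4; the period length is 4.
Hence the expansion of sqrt(574) is a_0 = 23 followed by the repeating block 1, 22, 1, 46 (period 4).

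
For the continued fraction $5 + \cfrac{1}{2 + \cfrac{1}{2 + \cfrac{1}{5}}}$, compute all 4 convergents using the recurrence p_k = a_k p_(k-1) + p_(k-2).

5/1, 11/2, 27/5, 146/27

Using the convergent recurrence p_i = a_i*p_{i-1} + p_{i-2}, q_i = a_i*q_{i-1} + q_{i-2} with p_{-2}=0, p_{-1}=1, q_{-2}=1, q_{-1}=0:
  i=0: a_0=5, p_0 = 5*1 + 0 = 5, q_0 = 5*0 + 1 = 1.
  i=1: a_1=2, p_1 = 2*5 + 1 = 11, q_1 = 2*1 + 0 = 2.
  i=2: a_2=2, p_2 = 2*11 + 5 = 27, q_2 = 2*2 + 1 = 5.
  i=3: a_3=5, p_3 = 5*27 + 11 = 146, q_3 = 5*5 + 2 = 27.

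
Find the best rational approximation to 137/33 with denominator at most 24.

Expand x = 137/33 as a continued fraction with the Euclidean algorithm:
  137 = 4*33 + 5, so a_0 = 4.
  33 = 6*5 + 3, so a_1 = 6.
  5 = 1*3 + 2, so a_2 = 1.
  3 = 1*2 + 1, so a_3 = 1.
  2 = 2*1 + 0, so a_4 = 2.
so x = [4; 6, 1, 1, 2].
Convergents (p_i = a_i*p_{i-1} + p_{i-2}, q_i = a_i*q_{i-1} + q_{i-2} with p_{-2}=0, p_{-1}=1, q_{-2}=1, q_{-1}=0), until the denominator exceeds 24:
  i=0: a_0=4, p_0 = 4*1 + 0 = 4, q_0 = 4*0 + 1 = 1.
  i=1: a_1=6, p_1 = 6*4 + 1 = 25, q_1 = 6*1 + 0 = 6.
  i=2: a_2=1, p_2 = 1*25 + 4 = 29, q_2 = 1*6 + 1 = 7.
  i=3: a_3=1, p_3 = 1*29 + 25 = 54, q_3 = 1*7 + 6 = 13.
  i=4: a_4=2, p_4 = 2*54 + 29 = 137, q_4 = 2*13 + 7 = 33.
q_4 = 33 > 24, so the last convergent with denominator <= 24 is p_3/q_3 = 54/13.
The closest fraction with denominator <= 24 is either p_3/q_3 or the intermediate fraction (k*p_3 + p_2)/(k*q_3 + q_2) with the largest k >= 1 whose denominator stays <= 24; these approach x as k grows, and every other convergent or intermediate fraction in range is farther away.
Largest k: floor((24 - q_2)/q_3) = floor((24 - 7)/13) = 1.
That gives (1*54 + 29)/(1*13 + 7) = 83/20.
Compare the errors: |x - 54/13| = |137*13 - 54*33|/(33*13) = 1/429, and |x - 83/20| = |137*20 - 83*33|/(33*20) = 1/660.
Cross-multiplying, 1*429 = 429 < 660 = 1*660, so 1/660 is smaller: the intermediate fraction 83/20 is closer to x than 54/13.

83/20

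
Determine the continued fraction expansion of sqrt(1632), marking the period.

Write x_i = (sqrt(1632) + m_i)/d_i with (m_0, d_0) = (0, 1). a_0 = floor(sqrt(1632)) = 40, since 40^2 = 1600 <= 1632 < 1681 = 41^2.
Iterate m_{i+1} = d_i*a_i - m_i, d_{i+1} = (1632 - m_{i+1}^2)/d_i, a_{i+1} = floor((a_0 + m_{i+1})/d_{i+1}):
  m_1 = 1*40 - 0 = 40, d_1 = (1632 - 40^2)/1 = 32/1 = 32, a_1 = floor((40 + 40)/32) = 2.
  m_2 = 32*2 - 40 = 24, d_2 = (1632 - 24^2)/32 = 1056/32 = 33, a_2 = floor((40 + 24)/33) = 1.
  m_3 = 33*1 - 24 = 9, d_3 = (1632 - 9^2)/33 = 1551/33 = 47, a_3 = floor((40 + 9)/47) = 1.
  m_4 = 47*1 - 9 = 38, d_4 = (1632 - 38^2)/47 = 188/47 = 4, a_4 = floor((40 + 38)/4) = 19.
  m_5 = 4*19 - 38 = 38, d_5 = (1632 - 38^2)/4 = 188/4 = 47, a_5 = floor((40 + 38)/47) = 1.
  m_6 = 47*1 - 38 = 9, d_6 = (1632 - 9^2)/47 = 1551/47 = 33, a_6 = floor((40 + 9)/33) = 1.
  m_7 = 33*1 - 9 = 24, d_7 = (1632 - 24^2)/33 = 1056/33 = 32, a_7 = floor((40 + 24)/32) = 2.
  m_8 = 32*2 - 24 = 40, d_8 = (1632 - 40^2)/32 = 32/32 = 1, a_8 = floor((40 + 40)/1) = 80.
  m_9 = 1*80 - 40 = 40, d_9 = (1632 - 40^2)/1 = 32/1 = 32: (m_9, d_9) = (m_1, d_1) = (40, 32), so from here the quotients repeat a_1, ..., a_8; the period length is 8.
Hence the expansion of sqrt(1632) is a_0 = 40 followed by the repeating block 2, 1, 1, 19, 1, 1, 2, 80 (period 8).

[40; (2, 1, 1, 19, 1, 1, 2, 80)]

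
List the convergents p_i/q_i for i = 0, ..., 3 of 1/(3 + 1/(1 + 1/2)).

0/1, 1/3, 1/4, 3/11

Using the convergent recurrence p_i = a_i*p_{i-1} + p_{i-2}, q_i = a_i*q_{i-1} + q_{i-2} with p_{-2}=0, p_{-1}=1, q_{-2}=1, q_{-1}=0:
  i=0: a_0=0, p_0 = 0*1 + 0 = 0, q_0 = 0*0 + 1 = 1.
  i=1: a_1=3, p_1 = 3*0 + 1 = 1, q_1 = 3*1 + 0 = 3.
  i=2: a_2=1, p_2 = 1*1 + 0 = 1, q_2 = 1*3 + 1 = 4.
  i=3: a_3=2, p_3 = 2*1 + 1 = 3, q_3 = 2*4 + 3 = 11.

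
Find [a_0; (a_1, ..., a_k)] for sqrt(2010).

[44; (1, 4, 1, 88)]

Write x_i = (sqrt(2010) + m_i)/d_i with (m_0, d_0) = (0, 1). a_0 = floor(sqrt(2010)) = 44, since 44^2 = 1936 <= 2010 < 2025 = 45^2.
Iterate m_{i+1} = d_i*a_i - m_i, d_{i+1} = (2010 - m_{i+1}^2)/d_i, a_{i+1} = floor((a_0 + m_{i+1})/d_{i+1}):
  m_1 = 1*44 - 0 = 44, d_1 = (2010 - 44^2)/1 = 74/1 = 74, a_1 = floor((44 + 44)/74) = 1.
  m_2 = 74*1 - 44 = 30, d_2 = (2010 - 30^2)/74 = 1110/74 = 15, a_2 = floor((44 + 30)/15) = 4.
  m_3 = 15*4 - 30 = 30, d_3 = (2010 - 30^2)/15 = 1110/15 = 74, a_3 = floor((44 + 30)/74) = 1.
  m_4 = 74*1 - 30 = 44, d_4 = (2010 - 44^2)/74 = 74/74 = 1, a_4 = floor((44 + 44)/1) = 88.
  m_5 = 1*88 - 44 = 44, d_5 = (2010 - 44^2)/1 = 74/1 = 74: (m_5, d_5) = (m_1, d_1) = (44, 74), so from here the quotients repeat a_1, ..., a_4; the period length is 4.
Hence the expansion of sqrt(2010) is a_0 = 44 followed by the repeating block 1, 4, 1, 88 (period 4).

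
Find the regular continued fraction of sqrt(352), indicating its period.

[18; (1, 3, 5, 9, 5, 3, 1, 36)]

Write x_i = (sqrt(352) + m_i)/d_i with (m_0, d_0) = (0, 1). a_0 = floor(sqrt(352)) = 18, since 18^2 = 324 <= 352 < 361 = 19^2.
Iterate m_{i+1} = d_i*a_i - m_i, d_{i+1} = (352 - m_{i+1}^2)/d_i, a_{i+1} = floor((a_0 + m_{i+1})/d_{i+1}):
  m_1 = 1*18 - 0 = 18, d_1 = (352 - 18^2)/1 = 28/1 = 28, a_1 = floor((18 + 18)/28) = 1.
  m_2 = 28*1 - 18 = 10, d_2 = (352 - 10^2)/28 = 252/28 = 9, a_2 = floor((18 + 10)/9) = 3.
  m_3 = 9*3 - 10 = 17, d_3 = (352 - 17^2)/9 = 63/9 = 7, a_3 = floor((18 + 17)/7) = 5.
  m_4 = 7*5 - 17 = 18, d_4 = (352 - 18^2)/7 = 28/7 = 4, a_4 = floor((18 + 18)/4) = 9.
  m_5 = 4*9 - 18 = 18, d_5 = (352 - 18^2)/4 = 28/4 = 7, a_5 = floor((18 + 18)/7) = 5.
  m_6 = 7*5 - 18 = 17, d_6 = (352 - 17^2)/7 = 63/7 = 9, a_6 = floor((18 + 17)/9) = 3.
  m_7 = 9*3 - 17 = 10, d_7 = (352 - 10^2)/9 = 252/9 = 28, a_7 = floor((18 + 10)/28) = 1.
  m_8 = 28*1 - 10 = 18, d_8 = (352 - 18^2)/28 = 28/28 = 1, a_8 = floor((18 + 18)/1) = 36.
  m_9 = 1*36 - 18 = 18, d_9 = (352 - 18^2)/1 = 28/1 = 28: (m_9, d_9) = (m_1, d_1) = (18, 28), so from here the quotients repeat a_1, ..., a_8; the period length is 8.
Hence the expansion of sqrt(352) is a_0 = 18 followed by the repeating block 1, 3, 5, 9, 5, 3, 1, 36 (period 8).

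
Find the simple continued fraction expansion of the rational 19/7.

Run the Euclidean algorithm on 19 and 7; the successive quotients are the partial quotients a_0, a_1, ... (each step inverts the fractional part left over by the previous one):
  19 = 2*7 + 5, so a_0 = 2.
  7 = 1*5 + 2, so a_1 = 1.
  5 = 2*2 + 1, so a_2 = 2.
  2 = 2*1 + 0, so a_3 = 2.
The remainder reaches 0 after 4 divisions, so the expansion has 4 partial quotients, read off in order.

[2; 1, 2, 2]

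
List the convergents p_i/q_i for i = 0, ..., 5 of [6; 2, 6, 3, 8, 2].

6/1, 13/2, 84/13, 265/41, 2204/341, 4673/723

Using the convergent recurrence p_i = a_i*p_{i-1} + p_{i-2}, q_i = a_i*q_{i-1} + q_{i-2} with p_{-2}=0, p_{-1}=1, q_{-2}=1, q_{-1}=0:
  i=0: a_0=6, p_0 = 6*1 + 0 = 6, q_0 = 6*0 + 1 = 1.
  i=1: a_1=2, p_1 = 2*6 + 1 = 13, q_1 = 2*1 + 0 = 2.
  i=2: a_2=6, p_2 = 6*13 + 6 = 84, q_2 = 6*2 + 1 = 13.
  i=3: a_3=3, p_3 = 3*84 + 13 = 265, q_3 = 3*13 + 2 = 41.
  i=4: a_4=8, p_4 = 8*265 + 84 = 2204, q_4 = 8*41 + 13 = 341.
  i=5: a_5=2, p_5 = 2*2204 + 265 = 4673, q_5 = 2*341 + 41 = 723.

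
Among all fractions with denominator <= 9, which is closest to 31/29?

Expand x = 31/29 as a continued fraction with the Euclidean algorithm:
  31 = 1*29 + 2, so a_0 = 1.
  29 = 14*2 + 1, so a_1 = 14.
  2 = 2*1 + 0, so a_2 = 2.
so x = [1; 14, 2].
Convergents (p_i = a_i*p_{i-1} + p_{i-2}, q_i = a_i*q_{i-1} + q_{i-2} with p_{-2}=0, p_{-1}=1, q_{-2}=1, q_{-1}=0), until the denominator exceeds 9:
  i=0: a_0=1, p_0 = 1*1 + 0 = 1, q_0 = 1*0 + 1 = 1.
  i=1: a_1=14, p_1 = 14*1 + 1 = 15, q_1 = 14*1 + 0 = 14.
q_1 = 14 > 9, so the last convergent with denominator <= 9 is p_0/q_0 = 1/1.
The closest fraction with denominator <= 9 is either p_0/q_0 or the intermediate fraction (k*p_0 + p_{-1})/(k*q_0 + q_{-1}) with the largest k >= 1 whose denominator stays <= 9; these approach x as k grows, and every other convergent or intermediate fraction in range is farther away.
Largest k: floor((9 - q_{-1})/q_0) = floor((9 - 0)/1) = 9 (using the seeds p_{-1} = 1, q_{-1} = 0).
That gives (9*1 + 1)/(9*1 + 0) = 10/9.
Compare the errors: |x - 1/1| = |31*1 - 1*29|/(29*1) = 2/29, and |x - 10/9| = |31*9 - 10*29|/(29*9) = 11/261.
Cross-multiplying, 11*29 = 319 < 522 = 2*261, so 11/261 is smaller: the intermediate fraction 10/9 is closer to x than 1/1.

10/9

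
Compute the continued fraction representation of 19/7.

Run the Euclidean algorithm on 19 and 7; the successive quotients are the partial quotients a_0, a_1, ... (each step inverts the fractional part left over by the previous one):
  19 = 2*7 + 5, so a_0 = 2.
  7 = 1*5 + 2, so a_1 = 1.
  5 = 2*2 + 1, so a_2 = 2.
  2 = 2*1 + 0, so a_3 = 2.
The remainder reaches 0 after 4 divisions, so the expansion has 4 partial quotients, read off in order.

[2; 1, 2, 2]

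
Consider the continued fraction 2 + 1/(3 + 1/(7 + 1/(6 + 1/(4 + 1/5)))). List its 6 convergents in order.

2/1, 7/3, 51/22, 313/135, 1303/562, 6828/2945

Using the convergent recurrence p_i = a_i*p_{i-1} + p_{i-2}, q_i = a_i*q_{i-1} + q_{i-2} with p_{-2}=0, p_{-1}=1, q_{-2}=1, q_{-1}=0:
  i=0: a_0=2, p_0 = 2*1 + 0 = 2, q_0 = 2*0 + 1 = 1.
  i=1: a_1=3, p_1 = 3*2 + 1 = 7, q_1 = 3*1 + 0 = 3.
  i=2: a_2=7, p_2 = 7*7 + 2 = 51, q_2 = 7*3 + 1 = 22.
  i=3: a_3=6, p_3 = 6*51 + 7 = 313, q_3 = 6*22 + 3 = 135.
  i=4: a_4=4, p_4 = 4*313 + 51 = 1303, q_4 = 4*135 + 22 = 562.
  i=5: a_5=5, p_5 = 5*1303 + 313 = 6828, q_5 = 5*562 + 135 = 2945.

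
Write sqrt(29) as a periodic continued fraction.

Write x_i = (sqrt(29) + m_i)/d_i with (m_0, d_0) = (0, 1). a_0 = floor(sqrt(29)) = 5, since 5^2 = 25 <= 29 < 36 = 6^2.
Iterate m_{i+1} = d_i*a_i - m_i, d_{i+1} = (29 - m_{i+1}^2)/d_i, a_{i+1} = floor((a_0 + m_{i+1})/d_{i+1}):
  m_1 = 1*5 - 0 = 5, d_1 = (29 - 5^2)/1 = 4/1 = 4, a_1 = floor((5 + 5)/4) = 2.
  m_2 = 4*2 - 5 = 3, d_2 = (29 - 3^2)/4 = 20/4 = 5, a_2 = floor((5 + 3)/5) = 1.
  m_3 = 5*1 - 3 = 2, d_3 = (29 - 2^2)/5 = 25/5 = 5, a_3 = floor((5 + 2)/5) = 1.
  m_4 = 5*1 - 2 = 3, d_4 = (29 - 3^2)/5 = 20/5 = 4, a_4 = floor((5 + 3)/4) = 2.
  m_5 = 4*2 - 3 = 5, d_5 = (29 - 5^2)/4 = 4/4 = 1, a_5 = floor((5 + 5)/1) = 10.
  m_6 = 1*10 - 5 = 5, d_6 = (29 - 5^2)/1 = 4/1 = 4: (m_6, d_6) = (m_1, d_1) = (5, 4), so from here the quotients repeat a_1, ..., a_5; the period length is 5.
Hence the expansion of sqrt(29) is a_0 = 5 followed by the repeating block 2, 1, 1, 2, 10 (period 5).

[5; (2, 1, 1, 2, 10)]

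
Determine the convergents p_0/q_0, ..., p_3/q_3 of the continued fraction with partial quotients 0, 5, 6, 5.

Using the convergent recurrence p_i = a_i*p_{i-1} + p_{i-2}, q_i = a_i*q_{i-1} + q_{i-2} with p_{-2}=0, p_{-1}=1, q_{-2}=1, q_{-1}=0:
  i=0: a_0=0, p_0 = 0*1 + 0 = 0, q_0 = 0*0 + 1 = 1.
  i=1: a_1=5, p_1 = 5*0 + 1 = 1, q_1 = 5*1 + 0 = 5.
  i=2: a_2=6, p_2 = 6*1 + 0 = 6, q_2 = 6*5 + 1 = 31.
  i=3: a_3=5, p_3 = 5*6 + 1 = 31, q_3 = 5*31 + 5 = 160.

0/1, 1/5, 6/31, 31/160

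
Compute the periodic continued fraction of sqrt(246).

Write x_i = (sqrt(246) + m_i)/d_i with (m_0, d_0) = (0, 1). a_0 = floor(sqrt(246)) = 15, since 15^2 = 225 <= 246 < 256 = 16^2.
Iterate m_{i+1} = d_i*a_i - m_i, d_{i+1} = (246 - m_{i+1}^2)/d_i, a_{i+1} = floor((a_0 + m_{i+1})/d_{i+1}):
  m_1 = 1*15 - 0 = 15, d_1 = (246 - 15^2)/1 = 21/1 = 21, a_1 = floor((15 + 15)/21) = 1.
  m_2 = 21*1 - 15 = 6, d_2 = (246 - 6^2)/21 = 210/21 = 10, a_2 = floor((15 + 6)/10) = 2.
  m_3 = 10*2 - 6 = 14, d_3 = (246 - 14^2)/10 = 50/10 = 5, a_3 = floor((15 + 14)/5) = 5.
  m_4 = 5*5 - 14 = 11, d_4 = (246 - 11^2)/5 = 125/5 = 25, a_4 = floor((15 + 11)/25) = 1.
  m_5 = 25*1 - 11 = 14, d_5 = (246 - 14^2)/25 = 50/25 = 2, a_5 = floor((15 + 14)/2) = 14.
  m_6 = 2*14 - 14 = 14, d_6 = (246 - 14^2)/2 = 50/2 = 25, a_6 = floor((15 + 14)/25) = 1.
  m_7 = 25*1 - 14 = 11, d_7 = (246 - 11^2)/25 = 125/25 = 5, a_7 = floor((15 + 11)/5) = 5.
  m_8 = 5*5 - 11 = 14, d_8 = (246 - 14^2)/5 = 50/5 = 10, a_8 = floor((15 + 14)/10) = 2.
  m_9 = 10*2 - 14 = 6, d_9 = (246 - 6^2)/10 = 210/10 = 21, a_9 = floor((15 + 6)/21) = 1.
  m_10 = 21*1 - 6 = 15, d_10 = (246 - 15^2)/21 = 21/21 = 1, a_10 = floor((15 + 15)/1) = 30.
  m_11 = 1*30 - 15 = 15, d_11 = (246 - 15^2)/1 = 21/1 = 21: (m_11, d_11) = (m_1, d_1) = (15, 21), so from here the quotients repeat a_1, ..., a_10; the period length is 10.
Hence the expansion of sqrt(246) is a_0 = 15 followed by the repeating block 1, 2, 5, 1, 14, 1, 5, 2, 1, 30 (period 10).

[15; (1, 2, 5, 1, 14, 1, 5, 2, 1, 30)]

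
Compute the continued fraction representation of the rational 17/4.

Run the Euclidean algorithm on 17 and 4; the successive quotients are the partial quotients a_0, a_1, ... (each step inverts the fractional part left over by the previous one):
  17 = 4*4 + 1, so a_0 = 4.
  4 = 4*1 + 0, so a_1 = 4.
The remainder reaches 0 after 2 divisions, so the expansion has 2 partial quotients, read off in order.

[4; 4]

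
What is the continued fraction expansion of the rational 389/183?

Run the Euclidean algorithm on 389 and 183; the successive quotients are the partial quotients a_0, a_1, ... (each step inverts the fractional part left over by the previous one):
  389 = 2*183 + 23, so a_0 = 2.
  183 = 7*23 + 22, so a_1 = 7.
  23 = 1*22 + 1, so a_2 = 1.
  22 = 22*1 + 0, so a_3 = 22.
The remainder reaches 0 after 4 divisions, so the expansion has 4 partial quotients, read off in order.

[2; 7, 1, 22]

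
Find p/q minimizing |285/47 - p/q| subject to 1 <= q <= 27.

97/16

Expand x = 285/47 as a continued fraction with the Euclidean algorithm:
  285 = 6*47 + 3, so a_0 = 6.
  47 = 15*3 + 2, so a_1 = 15.
  3 = 1*2 + 1, so a_2 = 1.
  2 = 2*1 + 0, so a_3 = 2.
so x = [6; 15, 1, 2].
Convergents (p_i = a_i*p_{i-1} + p_{i-2}, q_i = a_i*q_{i-1} + q_{i-2} with p_{-2}=0, p_{-1}=1, q_{-2}=1, q_{-1}=0), until the denominator exceeds 27:
  i=0: a_0=6, p_0 = 6*1 + 0 = 6, q_0 = 6*0 + 1 = 1.
  i=1: a_1=15, p_1 = 15*6 + 1 = 91, q_1 = 15*1 + 0 = 15.
  i=2: a_2=1, p_2 = 1*91 + 6 = 97, q_2 = 1*15 + 1 = 16.
  i=3: a_3=2, p_3 = 2*97 + 91 = 285, q_3 = 2*16 + 15 = 47.
q_3 = 47 > 27, so the last convergent with denominator <= 27 is p_2/q_2 = 97/16.
The closest fraction with denominator <= 27 is either p_2/q_2 or the intermediate fraction (k*p_2 + p_1)/(k*q_2 + q_1) with the largest k >= 1 whose denominator stays <= 27; these approach x as k grows, and every other convergent or intermediate fraction in range is farther away.
Largest k: floor((27 - q_1)/q_2) = floor((27 - 15)/16) = 0.
Since k = 0, no intermediate fraction beyond p_2/q_2 has denominator <= 27, so the convergent 97/16 is the closest (its error is |285*16 - 97*47|/(47*16) = 1/752).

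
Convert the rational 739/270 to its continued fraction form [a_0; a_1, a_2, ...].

Run the Euclidean algorithm on 739 and 270; the successive quotients are the partial quotients a_0, a_1, ... (each step inverts the fractional part left over by the previous one):
  739 = 2*270 + 199, so a_0 = 2.
  270 = 1*199 + 71, so a_1 = 1.
  199 = 2*71 + 57, so a_2 = 2.
  71 = 1*57 + 14, so a_3 = 1.
  57 = 4*14 + 1, so a_4 = 4.
  14 = 14*1 + 0, so a_5 = 14.
The remainder reaches 0 after 6 divisions, so the expansion has 6 partial quotients, read off in order.

[2; 1, 2, 1, 4, 14]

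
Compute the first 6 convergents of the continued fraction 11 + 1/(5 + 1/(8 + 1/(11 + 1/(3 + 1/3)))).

Using the convergent recurrence p_i = a_i*p_{i-1} + p_{i-2}, q_i = a_i*q_{i-1} + q_{i-2} with p_{-2}=0, p_{-1}=1, q_{-2}=1, q_{-1}=0:
  i=0: a_0=11, p_0 = 11*1 + 0 = 11, q_0 = 11*0 + 1 = 1.
  i=1: a_1=5, p_1 = 5*11 + 1 = 56, q_1 = 5*1 + 0 = 5.
  i=2: a_2=8, p_2 = 8*56 + 11 = 459, q_2 = 8*5 + 1 = 41.
  i=3: a_3=11, p_3 = 11*459 + 56 = 5105, q_3 = 11*41 + 5 = 456.
  i=4: a_4=3, p_4 = 3*5105 + 459 = 15774, q_4 = 3*456 + 41 = 1409.
  i=5: a_5=3, p_5 = 3*15774 + 5105 = 52427, q_5 = 3*1409 + 456 = 4683.

11/1, 56/5, 459/41, 5105/456, 15774/1409, 52427/4683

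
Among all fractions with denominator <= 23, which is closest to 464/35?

305/23

Expand x = 464/35 as a continued fraction with the Euclidean algorithm:
  464 = 13*35 + 9, so a_0 = 13.
  35 = 3*9 + 8, so a_1 = 3.
  9 = 1*8 + 1, so a_2 = 1.
  8 = 8*1 + 0, so a_3 = 8.
so x = [13; 3, 1, 8].
Convergents (p_i = a_i*p_{i-1} + p_{i-2}, q_i = a_i*q_{i-1} + q_{i-2} with p_{-2}=0, p_{-1}=1, q_{-2}=1, q_{-1}=0), until the denominator exceeds 23:
  i=0: a_0=13, p_0 = 13*1 + 0 = 13, q_0 = 13*0 + 1 = 1.
  i=1: a_1=3, p_1 = 3*13 + 1 = 40, q_1 = 3*1 + 0 = 3.
  i=2: a_2=1, p_2 = 1*40 + 13 = 53, q_2 = 1*3 + 1 = 4.
  i=3: a_3=8, p_3 = 8*53 + 40 = 464, q_3 = 8*4 + 3 = 35.
q_3 = 35 > 23, so the last convergent with denominator <= 23 is p_2/q_2 = 53/4.
The closest fraction with denominator <= 23 is either p_2/q_2 or the intermediate fraction (k*p_2 + p_1)/(k*q_2 + q_1) with the largest k >= 1 whose denominator stays <= 23; these approach x as k grows, and every other convergent or intermediate fraction in range is farther away.
Largest k: floor((23 - q_1)/q_2) = floor((23 - 3)/4) = 5.
That gives (5*53 + 40)/(5*4 + 3) = 305/23.
Compare the errors: |x - 53/4| = |464*4 - 53*35|/(35*4) = 1/140, and |x - 305/23| = |464*23 - 305*35|/(35*23) = 3/805.
Cross-multiplying, 3*140 = 420 < 805 = 1*805, so 3/805 is smaller: the intermediate fraction 305/23 is closer to x than 53/4.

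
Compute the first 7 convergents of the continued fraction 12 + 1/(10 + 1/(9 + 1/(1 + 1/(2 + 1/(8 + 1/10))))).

Using the convergent recurrence p_i = a_i*p_{i-1} + p_{i-2}, q_i = a_i*q_{i-1} + q_{i-2} with p_{-2}=0, p_{-1}=1, q_{-2}=1, q_{-1}=0:
  i=0: a_0=12, p_0 = 12*1 + 0 = 12, q_0 = 12*0 + 1 = 1.
  i=1: a_1=10, p_1 = 10*12 + 1 = 121, q_1 = 10*1 + 0 = 10.
  i=2: a_2=9, p_2 = 9*121 + 12 = 1101, q_2 = 9*10 + 1 = 91.
  i=3: a_3=1, p_3 = 1*1101 + 121 = 1222, q_3 = 1*91 + 10 = 101.
  i=4: a_4=2, p_4 = 2*1222 + 1101 = 3545, q_4 = 2*101 + 91 = 293.
  i=5: a_5=8, p_5 = 8*3545 + 1222 = 29582, q_5 = 8*293 + 101 = 2445.
  i=6: a_6=10, p_6 = 10*29582 + 3545 = 299365, q_6 = 10*2445 + 293 = 24743.

12/1, 121/10, 1101/91, 1222/101, 3545/293, 29582/2445, 299365/24743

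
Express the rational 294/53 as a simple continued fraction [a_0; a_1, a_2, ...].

Run the Euclidean algorithm on 294 and 53; the successive quotients are the partial quotients a_0, a_1, ... (each step inverts the fractional part left over by the previous one):
  294 = 5*53 + 29, so a_0 = 5.
  53 = 1*29 + 24, so a_1 = 1.
  29 = 1*24 + 5, so a_2 = 1.
  24 = 4*5 + 4, so a_3 = 4.
  5 = 1*4 + 1, so a_4 = 1.
  4 = 4*1 + 0, so a_5 = 4.
The remainder reaches 0 after 6 divisions, so the expansion has 6 partial quotients, read off in order.

[5; 1, 1, 4, 1, 4]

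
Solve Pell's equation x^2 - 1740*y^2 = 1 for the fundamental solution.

First expand sqrt(1740) as a continued fraction. With x_i = (sqrt(1740) + m_i)/d_i and (m_0, d_0) = (0, 1): a_0 = floor(sqrt(1740)) = 41, since 41^2 = 1681 <= 1740 < 1764 = 42^2.
Iterate m_{i+1} = d_i*a_i - m_i, d_{i+1} = (1740 - m_{i+1}^2)/d_i, a_{i+1} = floor((a_0 + m_{i+1})/d_{i+1}):
  m_1 = 1*41 - 0 = 41, d_1 = (1740 - 41^2)/1 = 59/1 = 59, a_1 = floor((41 + 41)/59) = 1.
  m_2 = 59*1 - 41 = 18, d_2 = (1740 - 18^2)/59 = 1416/59 = 24, a_2 = floor((41 + 18)/24) = 2.
  m_3 = 24*2 - 18 = 30, d_3 = (1740 - 30^2)/24 = 840/24 = 35, a_3 = floor((41 + 30)/35) = 2.
  m_4 = 35*2 - 30 = 40, d_4 = (1740 - 40^2)/35 = 140/35 = 4, a_4 = floor((41 + 40)/4) = 20.
  m_5 = 4*20 - 40 = 40, d_5 = (1740 - 40^2)/4 = 140/4 = 35, a_5 = floor((41 + 40)/35) = 2.
  m_6 = 35*2 - 40 = 30, d_6 = (1740 - 30^2)/35 = 840/35 = 24, a_6 = floor((41 + 30)/24) = 2.
  m_7 = 24*2 - 30 = 18, d_7 = (1740 - 18^2)/24 = 1416/24 = 59, a_7 = floor((41 + 18)/59) = 1.
  m_8 = 59*1 - 18 = 41, d_8 = (1740 - 41^2)/59 = 59/59 = 1, a_8 = floor((41 + 41)/1) = 82.
  m_9 = 1*82 - 41 = 41, d_9 = (1740 - 41^2)/1 = 59/1 = 59: (m_9, d_9) = (m_1, d_1) = (41, 59), so from here the quotients repeat a_1, ..., a_8; the period length is 8.
So sqrt(1740) = [41; (1, 2, 2, 20, 2, 2, 1, 82)] with period length k = 8.
k is even, so the fundamental solution of x^2 - 1740y^2 = 1 is (p_{k-1}, q_{k-1}) = (p_7, q_7); compute convergents through index 7.
Convergents (p_i = a_i*p_{i-1} + p_{i-2}, q_i = a_i*q_{i-1} + q_{i-2} with p_{-2}=0, p_{-1}=1, q_{-2}=1, q_{-1}=0):
  i=0: a_0=41, p_0 = 41*1 + 0 = 41, q_0 = 41*0 + 1 = 1.
  i=1: a_1=1, p_1 = 1*41 + 1 = 42, q_1 = 1*1 + 0 = 1.
  i=2: a_2=2, p_2 = 2*42 + 41 = 125, q_2 = 2*1 + 1 = 3.
  i=3: a_3=2, p_3 = 2*125 + 42 = 292, q_3 = 2*3 + 1 = 7.
  i=4: a_4=20, p_4 = 20*292 + 125 = 5965, q_4 = 20*7 + 3 = 143.
  i=5: a_5=2, p_5 = 2*5965 + 292 = 12222, q_5 = 2*143 + 7 = 293.
  i=6: a_6=2, p_6 = 2*12222 + 5965 = 30409, q_6 = 2*293 + 143 = 729.
  i=7: a_7=1, p_7 = 1*30409 + 12222 = 42631, q_7 = 1*729 + 293 = 1022.
Check: 42631^2 - 1740*1022^2 = 1817402161 - 1817402160 = 1, so (x, y) = (42631, 1022) solves the equation, and by the theorem it is the least positive solution.

(x, y) = (42631, 1022)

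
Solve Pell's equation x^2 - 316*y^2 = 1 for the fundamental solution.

First expand sqrt(316) as a continued fraction. With x_i = (sqrt(316) + m_i)/d_i and (m_0, d_0) = (0, 1): a_0 = floor(sqrt(316)) = 17, since 17^2 = 289 <= 316 < 324 = 18^2.
Iterate m_{i+1} = d_i*a_i - m_i, d_{i+1} = (316 - m_{i+1}^2)/d_i, a_{i+1} = floor((a_0 + m_{i+1})/d_{i+1}):
  m_1 = 1*17 - 0 = 17, d_1 = (316 - 17^2)/1 = 27/1 = 27, a_1 = floor((17 + 17)/27) = 1.
  m_2 = 27*1 - 17 = 10, d_2 = (316 - 10^2)/27 = 216/27 = 8, a_2 = floor((17 + 10)/8) = 3.
  m_3 = 8*3 - 10 = 14, d_3 = (316 - 14^2)/8 = 120/8 = 15, a_3 = floor((17 + 14)/15) = 2.
  m_4 = 15*2 - 14 = 16, d_4 = (316 - 16^2)/15 = 60/15 = 4, a_4 = floor((17 + 16)/4) = 8.
  m_5 = 4*8 - 16 = 16, d_5 = (316 - 16^2)/4 = 60/4 = 15, a_5 = floor((17 + 16)/15) = 2.
  m_6 = 15*2 - 16 = 14, d_6 = (316 - 14^2)/15 = 120/15 = 8, a_6 = floor((17 + 14)/8) = 3.
  m_7 = 8*3 - 14 = 10, d_7 = (316 - 10^2)/8 = 216/8 = 27, a_7 = floor((17 + 10)/27) = 1.
  m_8 = 27*1 - 10 = 17, d_8 = (316 - 17^2)/27 = 27/27 = 1, a_8 = floor((17 + 17)/1) = 34.
  m_9 = 1*34 - 17 = 17, d_9 = (316 - 17^2)/1 = 27/1 = 27: (m_9, d_9) = (m_1, d_1) = (17, 27), so from here the quotients repeat a_1, ..., a_8; the period length is 8.
So sqrt(316) = [17; (1, 3, 2, 8, 2, 3, 1, 34)] with period length k = 8.
k is even, so the fundamental solution of x^2 - 316y^2 = 1 is (p_{k-1}, q_{k-1}) = (p_7, q_7); compute convergents through index 7.
Convergents (p_i = a_i*p_{i-1} + p_{i-2}, q_i = a_i*q_{i-1} + q_{i-2} with p_{-2}=0, p_{-1}=1, q_{-2}=1, q_{-1}=0):
  i=0: a_0=17, p_0 = 17*1 + 0 = 17, q_0 = 17*0 + 1 = 1.
  i=1: a_1=1, p_1 = 1*17 + 1 = 18, q_1 = 1*1 + 0 = 1.
  i=2: a_2=3, p_2 = 3*18 + 17 = 71, q_2 = 3*1 + 1 = 4.
  i=3: a_3=2, p_3 = 2*71 + 18 = 160, q_3 = 2*4 + 1 = 9.
  i=4: a_4=8, p_4 = 8*160 + 71 = 1351, q_4 = 8*9 + 4 = 76.
  i=5: a_5=2, p_5 = 2*1351 + 160 = 2862, q_5 = 2*76 + 9 = 161.
  i=6: a_6=3, p_6 = 3*2862 + 1351 = 9937, q_6 = 3*161 + 76 = 559.
  i=7: a_7=1, p_7 = 1*9937 + 2862 = 12799, q_7 = 1*559 + 161 = 720.
Check: 12799^2 - 316*720^2 = 163814401 - 163814400 = 1, so (x, y) = (12799, 720) solves the equation, and by the theorem it is the least positive solution.

(x, y) = (12799, 720)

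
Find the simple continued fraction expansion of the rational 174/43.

Run the Euclidean algorithm on 174 and 43; the successive quotients are the partial quotients a_0, a_1, ... (each step inverts the fractional part left over by the previous one):
  174 = 4*43 + 2, so a_0 = 4.
  43 = 21*2 + 1, so a_1 = 21.
  2 = 2*1 + 0, so a_2 = 2.
The remainder reaches 0 after 3 divisions, so the expansion has 3 partial quotients, read off in order.

[4; 21, 2]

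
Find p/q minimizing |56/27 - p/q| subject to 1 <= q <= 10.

Expand x = 56/27 as a continued fraction with the Euclidean algorithm:
  56 = 2*27 + 2, so a_0 = 2.
  27 = 13*2 + 1, so a_1 = 13.
  2 = 2*1 + 0, so a_2 = 2.
so x = [2; 13, 2].
Convergents (p_i = a_i*p_{i-1} + p_{i-2}, q_i = a_i*q_{i-1} + q_{i-2} with p_{-2}=0, p_{-1}=1, q_{-2}=1, q_{-1}=0), until the denominator exceeds 10:
  i=0: a_0=2, p_0 = 2*1 + 0 = 2, q_0 = 2*0 + 1 = 1.
  i=1: a_1=13, p_1 = 13*2 + 1 = 27, q_1 = 13*1 + 0 = 13.
q_1 = 13 > 10, so the last convergent with denominator <= 10 is p_0/q_0 = 2/1.
The closest fraction with denominator <= 10 is either p_0/q_0 or the intermediate fraction (k*p_0 + p_{-1})/(k*q_0 + q_{-1}) with the largest k >= 1 whose denominator stays <= 10; these approach x as k grows, and every other convergent or intermediate fraction in range is farther away.
Largest k: floor((10 - q_{-1})/q_0) = floor((10 - 0)/1) = 10 (using the seeds p_{-1} = 1, q_{-1} = 0).
That gives (10*2 + 1)/(10*1 + 0) = 21/10.
Compare the errors: |x - 2/1| = |56*1 - 2*27|/(27*1) = 2/27, and |x - 21/10| = |56*10 - 21*27|/(27*10) = 7/270.
Cross-multiplying, 7*27 = 189 < 540 = 2*270, so 7/270 is smaller: the intermediate fraction 21/10 is closer to x than 2/1.

21/10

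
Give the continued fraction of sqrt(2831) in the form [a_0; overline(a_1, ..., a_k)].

[53; overline(4, 1, 4, 1, 4, 106)]

Write x_i = (sqrt(2831) + m_i)/d_i with (m_0, d_0) = (0, 1). a_0 = floor(sqrt(2831)) = 53, since 53^2 = 2809 <= 2831 < 2916 = 54^2.
Iterate m_{i+1} = d_i*a_i - m_i, d_{i+1} = (2831 - m_{i+1}^2)/d_i, a_{i+1} = floor((a_0 + m_{i+1})/d_{i+1}):
  m_1 = 1*53 - 0 = 53, d_1 = (2831 - 53^2)/1 = 22/1 = 22, a_1 = floor((53 + 53)/22) = 4.
  m_2 = 22*4 - 53 = 35, d_2 = (2831 - 35^2)/22 = 1606/22 = 73, a_2 = floor((53 + 35)/73) = 1.
  m_3 = 73*1 - 35 = 38, d_3 = (2831 - 38^2)/73 = 1387/73 = 19, a_3 = floor((53 + 38)/19) = 4.
  m_4 = 19*4 - 38 = 38, d_4 = (2831 - 38^2)/19 = 1387/19 = 73, a_4 = floor((53 + 38)/73) = 1.
  m_5 = 73*1 - 38 = 35, d_5 = (2831 - 35^2)/73 = 1606/73 = 22, a_5 = floor((53 + 35)/22) = 4.
  m_6 = 22*4 - 35 = 53, d_6 = (2831 - 53^2)/22 = 22/22 = 1, a_6 = floor((53 + 53)/1) = 106.
  m_7 = 1*106 - 53 = 53, d_7 = (2831 - 53^2)/1 = 22/1 = 22: (m_7, d_7) = (m_1, d_1) = (53, 22), so from here the quotients repeat a_1, ..., a_6; the period length is 6.
Hence the expansion of sqrt(2831) is a_0 = 53 followed by the repeating block 4, 1, 4, 1, 4, 106 (period 6).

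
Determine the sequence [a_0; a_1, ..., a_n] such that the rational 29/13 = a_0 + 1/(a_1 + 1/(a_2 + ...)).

Run the Euclidean algorithm on 29 and 13; the successive quotients are the partial quotients a_0, a_1, ... (each step inverts the fractional part left over by the previous one):
  29 = 2*13 + 3, so a_0 = 2.
  13 = 4*3 + 1, so a_1 = 4.
  3 = 3*1 + 0, so a_2 = 3.
The remainder reaches 0 after 3 divisions, so the expansion has 3 partial quotients, read off in order.

[2; 4, 3]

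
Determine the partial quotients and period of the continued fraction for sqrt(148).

Write x_i = (sqrt(148) + m_i)/d_i with (m_0, d_0) = (0, 1). a_0 = floor(sqrt(148)) = 12, since 12^2 = 144 <= 148 < 169 = 13^2.
Iterate m_{i+1} = d_i*a_i - m_i, d_{i+1} = (148 - m_{i+1}^2)/d_i, a_{i+1} = floor((a_0 + m_{i+1})/d_{i+1}):
  m_1 = 1*12 - 0 = 12, d_1 = (148 - 12^2)/1 = 4/1 = 4, a_1 = floor((12 + 12)/4) = 6.
  m_2 = 4*6 - 12 = 12, d_2 = (148 - 12^2)/4 = 4/4 = 1, a_2 = floor((12 + 12)/1) = 24.
  m_3 = 1*24 - 12 = 12, d_3 = (148 - 12^2)/1 = 4/1 = 4: (m_3, d_3) = (m_1, d_1) = (12, 4), so from here the quotients repeat a_1, a_2; the period length is 2.
Hence the expansion of sqrt(148) is a_0 = 12 followed by the repeating block 6, 24 (period 2).

[12; (6, 24)]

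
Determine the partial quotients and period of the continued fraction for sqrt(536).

[23; (6, 1, 1, 2, 5, 2, 1, 1, 6, 46)]

Write x_i = (sqrt(536) + m_i)/d_i with (m_0, d_0) = (0, 1). a_0 = floor(sqrt(536)) = 23, since 23^2 = 529 <= 536 < 576 = 24^2.
Iterate m_{i+1} = d_i*a_i - m_i, d_{i+1} = (536 - m_{i+1}^2)/d_i, a_{i+1} = floor((a_0 + m_{i+1})/d_{i+1}):
  m_1 = 1*23 - 0 = 23, d_1 = (536 - 23^2)/1 = 7/1 = 7, a_1 = floor((23 + 23)/7) = 6.
  m_2 = 7*6 - 23 = 19, d_2 = (536 - 19^2)/7 = 175/7 = 25, a_2 = floor((23 + 19)/25) = 1.
  m_3 = 25*1 - 19 = 6, d_3 = (536 - 6^2)/25 = 500/25 = 20, a_3 = floor((23 + 6)/20) = 1.
  m_4 = 20*1 - 6 = 14, d_4 = (536 - 14^2)/20 = 340/20 = 17, a_4 = floor((23 + 14)/17) = 2.
  m_5 = 17*2 - 14 = 20, d_5 = (536 - 20^2)/17 = 136/17 = 8, a_5 = floor((23 + 20)/8) = 5.
  m_6 = 8*5 - 20 = 20, d_6 = (536 - 20^2)/8 = 136/8 = 17, a_6 = floor((23 + 20)/17) = 2.
  m_7 = 17*2 - 20 = 14, d_7 = (536 - 14^2)/17 = 340/17 = 20, a_7 = floor((23 + 14)/20) = 1.
  m_8 = 20*1 - 14 = 6, d_8 = (536 - 6^2)/20 = 500/20 = 25, a_8 = floor((23 + 6)/25) = 1.
  m_9 = 25*1 - 6 = 19, d_9 = (536 - 19^2)/25 = 175/25 = 7, a_9 = floor((23 + 19)/7) = 6.
  m_10 = 7*6 - 19 = 23, d_10 = (536 - 23^2)/7 = 7/7 = 1, a_10 = floor((23 + 23)/1) = 46.
  m_11 = 1*46 - 23 = 23, d_11 = (536 - 23^2)/1 = 7/1 = 7: (m_11, d_11) = (m_1, d_1) = (23, 7), so from here the quotients repeat a_1, ..., a_10; the period length is 10.
Hence the expansion of sqrt(536) is a_0 = 23 followed by the repeating block 6, 1, 1, 2, 5, 2, 1, 1, 6, 46 (period 10).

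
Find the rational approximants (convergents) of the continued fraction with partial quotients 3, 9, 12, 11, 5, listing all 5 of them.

3/1, 28/9, 339/109, 3757/1208, 19124/6149

Using the convergent recurrence p_i = a_i*p_{i-1} + p_{i-2}, q_i = a_i*q_{i-1} + q_{i-2} with p_{-2}=0, p_{-1}=1, q_{-2}=1, q_{-1}=0:
  i=0: a_0=3, p_0 = 3*1 + 0 = 3, q_0 = 3*0 + 1 = 1.
  i=1: a_1=9, p_1 = 9*3 + 1 = 28, q_1 = 9*1 + 0 = 9.
  i=2: a_2=12, p_2 = 12*28 + 3 = 339, q_2 = 12*9 + 1 = 109.
  i=3: a_3=11, p_3 = 11*339 + 28 = 3757, q_3 = 11*109 + 9 = 1208.
  i=4: a_4=5, p_4 = 5*3757 + 339 = 19124, q_4 = 5*1208 + 109 = 6149.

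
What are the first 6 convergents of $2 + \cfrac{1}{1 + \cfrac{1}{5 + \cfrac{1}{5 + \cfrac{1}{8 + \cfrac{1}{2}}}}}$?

2/1, 3/1, 17/6, 88/31, 721/254, 1530/539

Using the convergent recurrence p_i = a_i*p_{i-1} + p_{i-2}, q_i = a_i*q_{i-1} + q_{i-2} with p_{-2}=0, p_{-1}=1, q_{-2}=1, q_{-1}=0:
  i=0: a_0=2, p_0 = 2*1 + 0 = 2, q_0 = 2*0 + 1 = 1.
  i=1: a_1=1, p_1 = 1*2 + 1 = 3, q_1 = 1*1 + 0 = 1.
  i=2: a_2=5, p_2 = 5*3 + 2 = 17, q_2 = 5*1 + 1 = 6.
  i=3: a_3=5, p_3 = 5*17 + 3 = 88, q_3 = 5*6 + 1 = 31.
  i=4: a_4=8, p_4 = 8*88 + 17 = 721, q_4 = 8*31 + 6 = 254.
  i=5: a_5=2, p_5 = 2*721 + 88 = 1530, q_5 = 2*254 + 31 = 539.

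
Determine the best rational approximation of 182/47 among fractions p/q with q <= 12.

31/8

Expand x = 182/47 as a continued fraction with the Euclidean algorithm:
  182 = 3*47 + 41, so a_0 = 3.
  47 = 1*41 + 6, so a_1 = 1.
  41 = 6*6 + 5, so a_2 = 6.
  6 = 1*5 + 1, so a_3 = 1.
  5 = 5*1 + 0, so a_4 = 5.
so x = [3; 1, 6, 1, 5].
Convergents (p_i = a_i*p_{i-1} + p_{i-2}, q_i = a_i*q_{i-1} + q_{i-2} with p_{-2}=0, p_{-1}=1, q_{-2}=1, q_{-1}=0), until the denominator exceeds 12:
  i=0: a_0=3, p_0 = 3*1 + 0 = 3, q_0 = 3*0 + 1 = 1.
  i=1: a_1=1, p_1 = 1*3 + 1 = 4, q_1 = 1*1 + 0 = 1.
  i=2: a_2=6, p_2 = 6*4 + 3 = 27, q_2 = 6*1 + 1 = 7.
  i=3: a_3=1, p_3 = 1*27 + 4 = 31, q_3 = 1*7 + 1 = 8.
  i=4: a_4=5, p_4 = 5*31 + 27 = 182, q_4 = 5*8 + 7 = 47.
q_4 = 47 > 12, so the last convergent with denominator <= 12 is p_3/q_3 = 31/8.
The closest fraction with denominator <= 12 is either p_3/q_3 or the intermediate fraction (k*p_3 + p_2)/(k*q_3 + q_2) with the largest k >= 1 whose denominator stays <= 12; these approach x as k grows, and every other convergent or intermediate fraction in range is farther away.
Largest k: floor((12 - q_2)/q_3) = floor((12 - 7)/8) = 0.
Since k = 0, no intermediate fraction beyond p_3/q_3 has denominator <= 12, so the convergent 31/8 is the closest (its error is |182*8 - 31*47|/(47*8) = 1/376).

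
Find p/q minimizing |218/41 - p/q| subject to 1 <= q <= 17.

Expand x = 218/41 as a continued fraction with the Euclidean algorithm:
  218 = 5*41 + 13, so a_0 = 5.
  41 = 3*13 + 2, so a_1 = 3.
  13 = 6*2 + 1, so a_2 = 6.
  2 = 2*1 + 0, so a_3 = 2.
so x = [5; 3, 6, 2].
Convergents (p_i = a_i*p_{i-1} + p_{i-2}, q_i = a_i*q_{i-1} + q_{i-2} with p_{-2}=0, p_{-1}=1, q_{-2}=1, q_{-1}=0), until the denominator exceeds 17:
  i=0: a_0=5, p_0 = 5*1 + 0 = 5, q_0 = 5*0 + 1 = 1.
  i=1: a_1=3, p_1 = 3*5 + 1 = 16, q_1 = 3*1 + 0 = 3.
  i=2: a_2=6, p_2 = 6*16 + 5 = 101, q_2 = 6*3 + 1 = 19.
q_2 = 19 > 17, so the last convergent with denominator <= 17 is p_1/q_1 = 16/3.
The closest fraction with denominator <= 17 is either p_1/q_1 or the intermediate fraction (k*p_1 + p_0)/(k*q_1 + q_0) with the largest k >= 1 whose denominator stays <= 17; these approach x as k grows, and every other convergent or intermediate fraction in range is farther away.
Largest k: floor((17 - q_0)/q_1) = floor((17 - 1)/3) = 5.
That gives (5*16 + 5)/(5*3 + 1) = 85/16.
Compare the errors: |x - 16/3| = |218*3 - 16*41|/(41*3) = 2/123, and |x - 85/16| = |218*16 - 85*41|/(41*16) = 3/656.
Cross-multiplying, 3*123 = 369 < 1312 = 2*656, so 3/656 is smaller: the intermediate fraction 85/16 is closer to x than 16/3.

85/16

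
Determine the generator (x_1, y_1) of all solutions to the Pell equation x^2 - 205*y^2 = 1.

First expand sqrt(205) as a continued fraction. With x_i = (sqrt(205) + m_i)/d_i and (m_0, d_0) = (0, 1): a_0 = floor(sqrt(205)) = 14, since 14^2 = 196 <= 205 < 225 = 15^2.
Iterate m_{i+1} = d_i*a_i - m_i, d_{i+1} = (205 - m_{i+1}^2)/d_i, a_{i+1} = floor((a_0 + m_{i+1})/d_{i+1}):
  m_1 = 1*14 - 0 = 14, d_1 = (205 - 14^2)/1 = 9/1 = 9, a_1 = floor((14 + 14)/9) = 3.
  m_2 = 9*3 - 14 = 13, d_2 = (205 - 13^2)/9 = 36/9 = 4, a_2 = floor((14 + 13)/4) = 6.
  m_3 = 4*6 - 13 = 11, d_3 = (205 - 11^2)/4 = 84/4 = 21, a_3 = floor((14 + 11)/21) = 1.
  m_4 = 21*1 - 11 = 10, d_4 = (205 - 10^2)/21 = 105/21 = 5, a_4 = floor((14 + 10)/5) = 4.
  m_5 = 5*4 - 10 = 10, d_5 = (205 - 10^2)/5 = 105/5 = 21, a_5 = floor((14 + 10)/21) = 1.
  m_6 = 21*1 - 10 = 11, d_6 = (205 - 11^2)/21 = 84/21 = 4, a_6 = floor((14 + 11)/4) = 6.
  m_7 = 4*6 - 11 = 13, d_7 = (205 - 13^2)/4 = 36/4 = 9, a_7 = floor((14 + 13)/9) = 3.
  m_8 = 9*3 - 13 = 14, d_8 = (205 - 14^2)/9 = 9/9 = 1, a_8 = floor((14 + 14)/1) = 28.
  m_9 = 1*28 - 14 = 14, d_9 = (205 - 14^2)/1 = 9/1 = 9: (m_9, d_9) = (m_1, d_1) = (14, 9), so from here the quotients repeat a_1, ..., a_8; the period length is 8.
So sqrt(205) = [14; (3, 6, 1, 4, 1, 6, 3, 28)] with period length k = 8.
k is even, so the fundamental solution of x^2 - 205y^2 = 1 is (p_{k-1}, q_{k-1}) = (p_7, q_7); compute convergents through index 7.
Convergents (p_i = a_i*p_{i-1} + p_{i-2}, q_i = a_i*q_{i-1} + q_{i-2} with p_{-2}=0, p_{-1}=1, q_{-2}=1, q_{-1}=0):
  i=0: a_0=14, p_0 = 14*1 + 0 = 14, q_0 = 14*0 + 1 = 1.
  i=1: a_1=3, p_1 = 3*14 + 1 = 43, q_1 = 3*1 + 0 = 3.
  i=2: a_2=6, p_2 = 6*43 + 14 = 272, q_2 = 6*3 + 1 = 19.
  i=3: a_3=1, p_3 = 1*272 + 43 = 315, q_3 = 1*19 + 3 = 22.
  i=4: a_4=4, p_4 = 4*315 + 272 = 1532, q_4 = 4*22 + 19 = 107.
  i=5: a_5=1, p_5 = 1*1532 + 315 = 1847, q_5 = 1*107 + 22 = 129.
  i=6: a_6=6, p_6 = 6*1847 + 1532 = 12614, q_6 = 6*129 + 107 = 881.
  i=7: a_7=3, p_7 = 3*12614 + 1847 = 39689, q_7 = 3*881 + 129 = 2772.
Check: 39689^2 - 205*2772^2 = 1575216721 - 1575216720 = 1, so (x, y) = (39689, 2772) solves the equation, and by the theorem it is the least positive solution.

(x, y) = (39689, 2772)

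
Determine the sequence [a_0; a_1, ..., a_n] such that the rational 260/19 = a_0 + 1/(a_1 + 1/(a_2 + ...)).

Run the Euclidean algorithm on 260 and 19; the successive quotients are the partial quotients a_0, a_1, ... (each step inverts the fractional part left over by the previous one):
  260 = 13*19 + 13, so a_0 = 13.
  19 = 1*13 + 6, so a_1 = 1.
  13 = 2*6 + 1, so a_2 = 2.
  6 = 6*1 + 0, so a_3 = 6.
The remainder reaches 0 after 4 divisions, so the expansion has 4 partial quotients, read off in order.

[13; 1, 2, 6]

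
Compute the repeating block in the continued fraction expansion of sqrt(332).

Write x_i = (sqrt(332) + m_i)/d_i with (m_0, d_0) = (0, 1). a_0 = floor(sqrt(332)) = 18, since 18^2 = 324 <= 332 < 361 = 19^2.
Iterate m_{i+1} = d_i*a_i - m_i, d_{i+1} = (332 - m_{i+1}^2)/d_i, a_{i+1} = floor((a_0 + m_{i+1})/d_{i+1}):
  m_1 = 1*18 - 0 = 18, d_1 = (332 - 18^2)/1 = 8/1 = 8, a_1 = floor((18 + 18)/8) = 4.
  m_2 = 8*4 - 18 = 14, d_2 = (332 - 14^2)/8 = 136/8 = 17, a_2 = floor((18 + 14)/17) = 1.
  m_3 = 17*1 - 14 = 3, d_3 = (332 - 3^2)/17 = 323/17 = 19, a_3 = floor((18 + 3)/19) = 1.
  m_4 = 19*1 - 3 = 16, d_4 = (332 - 16^2)/19 = 76/19 = 4, a_4 = floor((18 + 16)/4) = 8.
  m_5 = 4*8 - 16 = 16, d_5 = (332 - 16^2)/4 = 76/4 = 19, a_5 = floor((18 + 16)/19) = 1.
  m_6 = 19*1 - 16 = 3, d_6 = (332 - 3^2)/19 = 323/19 = 17, a_6 = floor((18 + 3)/17) = 1.
  m_7 = 17*1 - 3 = 14, d_7 = (332 - 14^2)/17 = 136/17 = 8, a_7 = floor((18 + 14)/8) = 4.
  m_8 = 8*4 - 14 = 18, d_8 = (332 - 18^2)/8 = 8/8 = 1, a_8 = floor((18 + 18)/1) = 36.
  m_9 = 1*36 - 18 = 18, d_9 = (332 - 18^2)/1 = 8/1 = 8: (m_9, d_9) = (m_1, d_1) = (18, 8), so from here the quotients repeat a_1, ..., a_8; the period length is 8.
Hence the expansion of sqrt(332) is a_0 = 18 followed by the repeating block 4, 1, 1, 8, 1, 1, 4, 36 (period 8).

[18; (4, 1, 1, 8, 1, 1, 4, 36)]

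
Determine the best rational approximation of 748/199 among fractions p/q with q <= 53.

109/29

Expand x = 748/199 as a continued fraction with the Euclidean algorithm:
  748 = 3*199 + 151, so a_0 = 3.
  199 = 1*151 + 48, so a_1 = 1.
  151 = 3*48 + 7, so a_2 = 3.
  48 = 6*7 + 6, so a_3 = 6.
  7 = 1*6 + 1, so a_4 = 1.
  6 = 6*1 + 0, so a_5 = 6.
so x = [3; 1, 3, 6, 1, 6].
Convergents (p_i = a_i*p_{i-1} + p_{i-2}, q_i = a_i*q_{i-1} + q_{i-2} with p_{-2}=0, p_{-1}=1, q_{-2}=1, q_{-1}=0), until the denominator exceeds 53:
  i=0: a_0=3, p_0 = 3*1 + 0 = 3, q_0 = 3*0 + 1 = 1.
  i=1: a_1=1, p_1 = 1*3 + 1 = 4, q_1 = 1*1 + 0 = 1.
  i=2: a_2=3, p_2 = 3*4 + 3 = 15, q_2 = 3*1 + 1 = 4.
  i=3: a_3=6, p_3 = 6*15 + 4 = 94, q_3 = 6*4 + 1 = 25.
  i=4: a_4=1, p_4 = 1*94 + 15 = 109, q_4 = 1*25 + 4 = 29.
  i=5: a_5=6, p_5 = 6*109 + 94 = 748, q_5 = 6*29 + 25 = 199.
q_5 = 199 > 53, so the last convergent with denominator <= 53 is p_4/q_4 = 109/29.
The closest fraction with denominator <= 53 is either p_4/q_4 or the intermediate fraction (k*p_4 + p_3)/(k*q_4 + q_3) with the largest k >= 1 whose denominator stays <= 53; these approach x as k grows, and every other convergent or intermediate fraction in range is farther away.
Largest k: floor((53 - q_3)/q_4) = floor((53 - 25)/29) = 0.
Since k = 0, no intermediate fraction beyond p_4/q_4 has denominator <= 53, so the convergent 109/29 is the closest (its error is |748*29 - 109*199|/(199*29) = 1/5771).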